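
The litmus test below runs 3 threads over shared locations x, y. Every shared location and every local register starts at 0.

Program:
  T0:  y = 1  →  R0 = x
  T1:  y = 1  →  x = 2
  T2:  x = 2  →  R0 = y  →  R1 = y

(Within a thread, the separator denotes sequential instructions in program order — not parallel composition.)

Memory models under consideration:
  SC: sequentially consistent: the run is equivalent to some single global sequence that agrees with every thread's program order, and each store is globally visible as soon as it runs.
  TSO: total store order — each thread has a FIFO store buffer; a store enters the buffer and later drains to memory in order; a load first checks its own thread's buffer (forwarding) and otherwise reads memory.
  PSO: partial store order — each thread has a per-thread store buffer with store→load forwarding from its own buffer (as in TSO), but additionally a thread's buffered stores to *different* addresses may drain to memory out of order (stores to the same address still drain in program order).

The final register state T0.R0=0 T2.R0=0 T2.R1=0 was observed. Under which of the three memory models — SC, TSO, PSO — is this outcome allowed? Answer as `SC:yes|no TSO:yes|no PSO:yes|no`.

SC:no TSO:yes PSO:yes

outcome vector order: (T0.R0,T2.R0,T2.R1)
SC: 4 outcomes — {011 200 201 211}
TSO: 6 outcomes — {000 001 011 200 201 211}
PSO: 6 outcomes — {000 001 011 200 201 211}
target 000 ∈ {TSO,PSO}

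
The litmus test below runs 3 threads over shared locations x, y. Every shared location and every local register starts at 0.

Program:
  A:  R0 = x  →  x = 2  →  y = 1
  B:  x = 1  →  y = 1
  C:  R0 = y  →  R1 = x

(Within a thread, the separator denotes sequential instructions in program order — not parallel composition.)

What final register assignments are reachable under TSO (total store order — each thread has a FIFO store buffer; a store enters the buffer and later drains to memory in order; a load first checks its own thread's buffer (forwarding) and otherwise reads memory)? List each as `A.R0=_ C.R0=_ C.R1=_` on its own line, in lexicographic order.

outcome vector order: (A.R0,C.R0,C.R1)
|TSO outcomes| = 10

A.R0=0 C.R0=0 C.R1=0
A.R0=0 C.R0=0 C.R1=1
A.R0=0 C.R0=0 C.R1=2
A.R0=0 C.R0=1 C.R1=1
A.R0=0 C.R0=1 C.R1=2
A.R0=1 C.R0=0 C.R1=0
A.R0=1 C.R0=0 C.R1=1
A.R0=1 C.R0=0 C.R1=2
A.R0=1 C.R0=1 C.R1=1
A.R0=1 C.R0=1 C.R1=2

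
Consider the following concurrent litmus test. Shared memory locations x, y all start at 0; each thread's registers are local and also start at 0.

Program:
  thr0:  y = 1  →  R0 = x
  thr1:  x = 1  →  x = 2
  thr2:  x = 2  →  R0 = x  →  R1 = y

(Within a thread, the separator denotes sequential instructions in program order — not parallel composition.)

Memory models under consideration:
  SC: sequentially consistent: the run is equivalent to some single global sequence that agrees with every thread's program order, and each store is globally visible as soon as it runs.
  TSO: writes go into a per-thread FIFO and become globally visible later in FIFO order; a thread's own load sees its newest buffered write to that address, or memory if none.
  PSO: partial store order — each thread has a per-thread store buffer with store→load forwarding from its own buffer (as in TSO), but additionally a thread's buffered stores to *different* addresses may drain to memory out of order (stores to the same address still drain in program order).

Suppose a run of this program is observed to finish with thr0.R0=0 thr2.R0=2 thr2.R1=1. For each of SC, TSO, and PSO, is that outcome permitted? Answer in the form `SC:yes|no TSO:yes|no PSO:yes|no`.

SC:yes TSO:yes PSO:yes

outcome vector order: (thr0.R0,thr2.R0,thr2.R1)
[SC] allowed = {0/1/1, 0/2/1, 1/1/0, 1/1/1, 1/2/0, 1/2/1, 2/1/0, 2/1/1, 2/2/0, 2/2/1}
[TSO] allowed = {0/1/0, 0/1/1, 0/2/0, 0/2/1, 1/1/0, 1/1/1, 1/2/0, 1/2/1, 2/1/0, 2/1/1, 2/2/0, 2/2/1}
[PSO] allowed = {0/1/0, 0/1/1, 0/2/0, 0/2/1, 1/1/0, 1/1/1, 1/2/0, 1/2/1, 2/1/0, 2/1/1, 2/2/0, 2/2/1}
target 0/2/1 ∈ {SC,TSO,PSO}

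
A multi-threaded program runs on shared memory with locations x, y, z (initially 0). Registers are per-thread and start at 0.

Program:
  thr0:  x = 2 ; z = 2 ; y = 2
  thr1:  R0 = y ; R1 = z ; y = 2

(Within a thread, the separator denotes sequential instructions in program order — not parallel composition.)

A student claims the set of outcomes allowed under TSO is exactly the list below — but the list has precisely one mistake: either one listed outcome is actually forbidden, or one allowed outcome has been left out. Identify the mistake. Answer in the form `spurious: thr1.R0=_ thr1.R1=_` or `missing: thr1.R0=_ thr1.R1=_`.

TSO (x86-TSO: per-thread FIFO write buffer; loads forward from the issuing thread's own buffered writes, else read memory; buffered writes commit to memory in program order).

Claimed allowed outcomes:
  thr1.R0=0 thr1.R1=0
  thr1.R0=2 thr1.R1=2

missing: thr1.R0=0 thr1.R1=2

outcome vector order: (thr1.R0,thr1.R1)
TSO: 3 outcomes — {<0 0>; <0 2>; <2 2>}
TSO∖claimed = {<0 2>}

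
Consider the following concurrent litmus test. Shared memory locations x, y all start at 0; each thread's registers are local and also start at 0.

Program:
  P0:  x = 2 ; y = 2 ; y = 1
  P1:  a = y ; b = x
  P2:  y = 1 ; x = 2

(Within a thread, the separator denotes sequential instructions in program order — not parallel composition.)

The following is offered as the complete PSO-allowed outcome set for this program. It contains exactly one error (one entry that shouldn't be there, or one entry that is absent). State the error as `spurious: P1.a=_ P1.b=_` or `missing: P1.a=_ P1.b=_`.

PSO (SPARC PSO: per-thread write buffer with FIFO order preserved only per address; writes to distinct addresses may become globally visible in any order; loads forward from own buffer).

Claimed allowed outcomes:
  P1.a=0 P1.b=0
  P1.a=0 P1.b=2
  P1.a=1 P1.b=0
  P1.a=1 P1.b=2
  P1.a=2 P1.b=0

missing: P1.a=2 P1.b=2

outcome vector order: (P1.a,P1.b)
under PSO → 00; 02; 10; 12; 20; 22
PSO∖claimed = {22}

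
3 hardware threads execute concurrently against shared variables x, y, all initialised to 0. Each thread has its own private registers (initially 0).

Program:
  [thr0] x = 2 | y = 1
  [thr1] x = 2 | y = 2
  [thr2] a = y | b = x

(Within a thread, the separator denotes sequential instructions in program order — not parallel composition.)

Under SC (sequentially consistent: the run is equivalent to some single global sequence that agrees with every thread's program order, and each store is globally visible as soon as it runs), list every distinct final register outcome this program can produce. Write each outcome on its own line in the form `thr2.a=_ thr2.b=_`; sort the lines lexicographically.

thr2.a=0 thr2.b=0
thr2.a=0 thr2.b=2
thr2.a=1 thr2.b=2
thr2.a=2 thr2.b=2

outcome vector order: (thr2.a,thr2.b)
|SC outcomes| = 4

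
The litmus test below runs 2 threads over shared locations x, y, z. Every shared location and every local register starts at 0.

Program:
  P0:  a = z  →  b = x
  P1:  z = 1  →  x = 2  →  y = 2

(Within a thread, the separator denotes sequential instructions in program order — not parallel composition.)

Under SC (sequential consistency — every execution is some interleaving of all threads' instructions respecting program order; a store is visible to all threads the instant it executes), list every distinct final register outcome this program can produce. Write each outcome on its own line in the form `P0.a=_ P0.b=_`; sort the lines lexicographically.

outcome vector order: (P0.a,P0.b)
|SC outcomes| = 4

P0.a=0 P0.b=0
P0.a=0 P0.b=2
P0.a=1 P0.b=0
P0.a=1 P0.b=2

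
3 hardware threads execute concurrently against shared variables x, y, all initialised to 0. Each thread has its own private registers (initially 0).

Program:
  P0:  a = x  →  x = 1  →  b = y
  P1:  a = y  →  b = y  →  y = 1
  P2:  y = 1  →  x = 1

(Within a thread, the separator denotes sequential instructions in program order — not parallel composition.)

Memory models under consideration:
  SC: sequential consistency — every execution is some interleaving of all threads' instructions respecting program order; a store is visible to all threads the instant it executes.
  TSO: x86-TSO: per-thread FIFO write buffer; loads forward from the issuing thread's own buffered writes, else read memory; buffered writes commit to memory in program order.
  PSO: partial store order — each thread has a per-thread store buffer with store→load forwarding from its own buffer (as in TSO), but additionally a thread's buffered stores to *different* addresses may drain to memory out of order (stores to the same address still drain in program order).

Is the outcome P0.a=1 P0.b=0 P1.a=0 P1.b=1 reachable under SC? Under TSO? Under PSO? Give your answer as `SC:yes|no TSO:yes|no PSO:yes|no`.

SC:no TSO:no PSO:yes

outcome vector order: (P0.a,P0.b,P1.a,P1.b)
[SC] allowed = {0/0/0/0; 0/0/0/1; 0/0/1/1; 0/1/0/0; 0/1/0/1; 0/1/1/1; 1/1/0/0; 1/1/0/1; 1/1/1/1}
[TSO] allowed = {0/0/0/0; 0/0/0/1; 0/0/1/1; 0/1/0/0; 0/1/0/1; 0/1/1/1; 1/1/0/0; 1/1/0/1; 1/1/1/1}
[PSO] allowed = {0/0/0/0; 0/0/0/1; 0/0/1/1; 0/1/0/0; 0/1/0/1; 0/1/1/1; 1/0/0/0; 1/0/0/1; 1/0/1/1; 1/1/0/0; 1/1/0/1; 1/1/1/1}
target 1/0/0/1 ∈ {PSO}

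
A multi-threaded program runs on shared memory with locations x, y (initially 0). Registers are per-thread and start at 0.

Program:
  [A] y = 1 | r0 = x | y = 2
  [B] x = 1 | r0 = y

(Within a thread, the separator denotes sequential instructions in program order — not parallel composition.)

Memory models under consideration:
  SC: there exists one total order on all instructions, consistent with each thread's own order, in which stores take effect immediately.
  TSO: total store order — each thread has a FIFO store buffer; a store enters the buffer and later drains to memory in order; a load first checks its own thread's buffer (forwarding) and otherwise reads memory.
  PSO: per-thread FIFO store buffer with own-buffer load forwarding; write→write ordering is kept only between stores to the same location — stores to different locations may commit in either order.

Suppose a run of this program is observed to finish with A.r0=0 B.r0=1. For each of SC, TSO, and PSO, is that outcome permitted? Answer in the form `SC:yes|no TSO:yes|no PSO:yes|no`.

SC:yes TSO:yes PSO:yes

outcome vector order: (A.r0,B.r0)
under SC → 0/1, 0/2, 1/0, 1/1, 1/2
under TSO → 0/0, 0/1, 0/2, 1/0, 1/1, 1/2
under PSO → 0/0, 0/1, 0/2, 1/0, 1/1, 1/2
target 0/1 ∈ {SC,TSO,PSO}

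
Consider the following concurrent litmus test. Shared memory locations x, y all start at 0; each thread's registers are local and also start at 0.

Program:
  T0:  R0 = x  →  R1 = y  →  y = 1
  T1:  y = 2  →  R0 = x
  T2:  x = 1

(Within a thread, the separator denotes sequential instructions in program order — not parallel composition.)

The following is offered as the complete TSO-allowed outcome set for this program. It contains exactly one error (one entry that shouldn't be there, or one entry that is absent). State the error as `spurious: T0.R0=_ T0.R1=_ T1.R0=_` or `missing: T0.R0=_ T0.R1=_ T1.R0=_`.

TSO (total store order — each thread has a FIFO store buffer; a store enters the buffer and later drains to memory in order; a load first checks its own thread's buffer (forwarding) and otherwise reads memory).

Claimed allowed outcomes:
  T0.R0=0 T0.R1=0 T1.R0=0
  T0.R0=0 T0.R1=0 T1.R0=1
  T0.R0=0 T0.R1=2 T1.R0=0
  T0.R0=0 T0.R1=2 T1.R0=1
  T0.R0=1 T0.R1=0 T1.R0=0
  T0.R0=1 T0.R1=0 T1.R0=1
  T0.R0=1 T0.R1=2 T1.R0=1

missing: T0.R0=1 T0.R1=2 T1.R0=0

outcome vector order: (T0.R0,T0.R1,T1.R0)
[TSO] allowed = {0/0/0 0/0/1 0/2/0 0/2/1 1/0/0 1/0/1 1/2/0 1/2/1}
TSO∖claimed = {1/2/0}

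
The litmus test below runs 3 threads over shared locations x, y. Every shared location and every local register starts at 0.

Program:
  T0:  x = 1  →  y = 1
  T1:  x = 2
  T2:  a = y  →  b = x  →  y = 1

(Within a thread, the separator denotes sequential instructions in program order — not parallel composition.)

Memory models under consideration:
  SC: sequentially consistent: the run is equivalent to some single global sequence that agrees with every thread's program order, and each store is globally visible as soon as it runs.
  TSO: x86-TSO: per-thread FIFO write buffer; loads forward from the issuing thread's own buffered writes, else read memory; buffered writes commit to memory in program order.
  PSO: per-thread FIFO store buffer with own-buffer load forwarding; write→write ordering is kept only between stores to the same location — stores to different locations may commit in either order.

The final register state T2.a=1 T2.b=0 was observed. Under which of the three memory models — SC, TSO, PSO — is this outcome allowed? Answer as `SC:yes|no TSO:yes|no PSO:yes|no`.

SC:no TSO:no PSO:yes

outcome vector order: (T2.a,T2.b)
SC: 5 outcomes — {00, 01, 02, 11, 12}
TSO: 5 outcomes — {00, 01, 02, 11, 12}
PSO: 6 outcomes — {00, 01, 02, 10, 11, 12}
target 10 ∈ {PSO}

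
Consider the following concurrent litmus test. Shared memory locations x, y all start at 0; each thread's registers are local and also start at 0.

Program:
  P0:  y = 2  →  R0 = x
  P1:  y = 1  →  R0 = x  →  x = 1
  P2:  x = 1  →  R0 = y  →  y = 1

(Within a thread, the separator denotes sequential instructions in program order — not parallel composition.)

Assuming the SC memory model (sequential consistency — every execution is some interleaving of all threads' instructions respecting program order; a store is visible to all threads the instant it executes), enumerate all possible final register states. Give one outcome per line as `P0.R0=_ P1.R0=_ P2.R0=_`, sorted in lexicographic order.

P0.R0=0 P1.R0=0 P2.R0=1
P0.R0=0 P1.R0=0 P2.R0=2
P0.R0=0 P1.R0=1 P2.R0=1
P0.R0=0 P1.R0=1 P2.R0=2
P0.R0=1 P1.R0=0 P2.R0=1
P0.R0=1 P1.R0=0 P2.R0=2
P0.R0=1 P1.R0=1 P2.R0=0
P0.R0=1 P1.R0=1 P2.R0=1
P0.R0=1 P1.R0=1 P2.R0=2

outcome vector order: (P0.R0,P1.R0,P2.R0)
|SC outcomes| = 9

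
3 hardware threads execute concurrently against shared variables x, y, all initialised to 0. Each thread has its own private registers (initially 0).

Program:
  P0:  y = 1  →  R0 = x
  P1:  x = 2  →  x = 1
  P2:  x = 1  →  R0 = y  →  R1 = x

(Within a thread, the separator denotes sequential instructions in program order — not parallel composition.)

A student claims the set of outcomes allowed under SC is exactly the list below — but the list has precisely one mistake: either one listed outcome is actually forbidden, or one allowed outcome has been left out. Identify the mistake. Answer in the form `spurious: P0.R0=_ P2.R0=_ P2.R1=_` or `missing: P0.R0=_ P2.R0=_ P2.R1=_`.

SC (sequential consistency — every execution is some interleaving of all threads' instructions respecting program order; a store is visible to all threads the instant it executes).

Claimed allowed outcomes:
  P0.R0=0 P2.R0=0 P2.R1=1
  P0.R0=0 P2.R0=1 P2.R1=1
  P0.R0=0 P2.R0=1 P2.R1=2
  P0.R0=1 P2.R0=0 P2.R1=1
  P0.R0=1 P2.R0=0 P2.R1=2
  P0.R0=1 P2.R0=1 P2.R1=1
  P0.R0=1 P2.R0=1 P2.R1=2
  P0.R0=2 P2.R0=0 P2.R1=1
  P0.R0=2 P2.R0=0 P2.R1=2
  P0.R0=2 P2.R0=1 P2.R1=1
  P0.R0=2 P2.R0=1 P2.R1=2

outcome vector order: (P0.R0,P2.R0,P2.R1)
SC: 10 outcomes — {0/1/1 0/1/2 1/0/1 1/0/2 1/1/1 1/1/2 2/0/1 2/0/2 2/1/1 2/1/2}
claimed∖SC = {0/0/1}

spurious: P0.R0=0 P2.R0=0 P2.R1=1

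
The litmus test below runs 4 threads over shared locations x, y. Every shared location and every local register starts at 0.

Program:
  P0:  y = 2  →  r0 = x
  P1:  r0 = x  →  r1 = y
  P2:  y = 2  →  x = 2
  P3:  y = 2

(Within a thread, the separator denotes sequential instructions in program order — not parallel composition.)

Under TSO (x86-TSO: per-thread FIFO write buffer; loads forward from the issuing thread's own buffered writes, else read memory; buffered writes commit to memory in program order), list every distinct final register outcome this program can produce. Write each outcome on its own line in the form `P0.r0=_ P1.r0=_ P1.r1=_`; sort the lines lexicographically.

P0.r0=0 P1.r0=0 P1.r1=0
P0.r0=0 P1.r0=0 P1.r1=2
P0.r0=0 P1.r0=2 P1.r1=2
P0.r0=2 P1.r0=0 P1.r1=0
P0.r0=2 P1.r0=0 P1.r1=2
P0.r0=2 P1.r0=2 P1.r1=2

outcome vector order: (P0.r0,P1.r0,P1.r1)
|TSO outcomes| = 6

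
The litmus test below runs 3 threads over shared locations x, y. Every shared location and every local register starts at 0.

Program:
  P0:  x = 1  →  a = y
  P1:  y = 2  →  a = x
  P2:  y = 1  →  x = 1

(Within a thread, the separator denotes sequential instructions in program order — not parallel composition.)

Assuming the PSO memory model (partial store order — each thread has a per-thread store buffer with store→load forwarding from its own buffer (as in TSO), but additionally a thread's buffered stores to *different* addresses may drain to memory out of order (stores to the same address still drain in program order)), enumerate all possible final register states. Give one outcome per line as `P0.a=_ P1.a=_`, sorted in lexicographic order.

outcome vector order: (P0.a,P1.a)
|PSO outcomes| = 6

P0.a=0 P1.a=0
P0.a=0 P1.a=1
P0.a=1 P1.a=0
P0.a=1 P1.a=1
P0.a=2 P1.a=0
P0.a=2 P1.a=1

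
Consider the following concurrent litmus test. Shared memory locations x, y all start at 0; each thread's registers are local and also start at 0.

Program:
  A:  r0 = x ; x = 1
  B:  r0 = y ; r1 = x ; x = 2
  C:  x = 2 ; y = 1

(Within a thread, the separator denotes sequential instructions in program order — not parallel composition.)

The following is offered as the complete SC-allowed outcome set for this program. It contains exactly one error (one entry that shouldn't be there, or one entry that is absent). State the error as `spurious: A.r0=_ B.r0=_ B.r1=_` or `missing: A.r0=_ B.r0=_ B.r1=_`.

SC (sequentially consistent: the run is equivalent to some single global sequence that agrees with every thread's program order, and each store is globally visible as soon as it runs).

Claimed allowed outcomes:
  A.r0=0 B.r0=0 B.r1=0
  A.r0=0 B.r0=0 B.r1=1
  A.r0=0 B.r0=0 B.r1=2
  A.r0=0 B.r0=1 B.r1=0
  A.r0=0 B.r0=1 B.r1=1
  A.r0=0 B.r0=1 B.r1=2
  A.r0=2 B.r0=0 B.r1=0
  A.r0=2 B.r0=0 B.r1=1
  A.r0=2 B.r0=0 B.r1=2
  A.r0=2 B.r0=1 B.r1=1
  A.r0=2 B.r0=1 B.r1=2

spurious: A.r0=0 B.r0=1 B.r1=0

outcome vector order: (A.r0,B.r0,B.r1)
SC (10): (0,0,0); (0,0,1); (0,0,2); (0,1,1); (0,1,2); (2,0,0); (2,0,1); (2,0,2); (2,1,1); (2,1,2)
claimed∖SC = {(0,1,0)}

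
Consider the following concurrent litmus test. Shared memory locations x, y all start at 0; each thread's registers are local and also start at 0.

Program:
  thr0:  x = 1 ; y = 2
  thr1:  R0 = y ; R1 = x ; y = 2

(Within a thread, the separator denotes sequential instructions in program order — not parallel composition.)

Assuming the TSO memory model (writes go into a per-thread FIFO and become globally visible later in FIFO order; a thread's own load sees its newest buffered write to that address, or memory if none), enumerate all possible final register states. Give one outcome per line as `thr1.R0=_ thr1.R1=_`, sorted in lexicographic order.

thr1.R0=0 thr1.R1=0
thr1.R0=0 thr1.R1=1
thr1.R0=2 thr1.R1=1

outcome vector order: (thr1.R0,thr1.R1)
|TSO outcomes| = 3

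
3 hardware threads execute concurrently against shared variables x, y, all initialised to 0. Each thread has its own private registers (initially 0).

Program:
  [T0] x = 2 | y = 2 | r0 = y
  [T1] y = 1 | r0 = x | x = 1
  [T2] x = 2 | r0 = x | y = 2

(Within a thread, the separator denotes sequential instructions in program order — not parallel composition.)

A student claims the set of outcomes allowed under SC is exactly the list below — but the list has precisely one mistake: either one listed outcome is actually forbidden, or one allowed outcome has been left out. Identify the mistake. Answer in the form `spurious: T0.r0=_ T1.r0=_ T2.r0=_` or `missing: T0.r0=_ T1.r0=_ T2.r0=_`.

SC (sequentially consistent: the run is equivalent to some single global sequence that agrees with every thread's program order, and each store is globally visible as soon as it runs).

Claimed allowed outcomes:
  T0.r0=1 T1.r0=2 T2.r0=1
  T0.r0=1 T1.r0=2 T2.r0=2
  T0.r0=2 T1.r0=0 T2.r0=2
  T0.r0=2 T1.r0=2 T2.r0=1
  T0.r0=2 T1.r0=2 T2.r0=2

missing: T0.r0=2 T1.r0=0 T2.r0=1

outcome vector order: (T0.r0,T1.r0,T2.r0)
under SC → 121; 122; 201; 202; 221; 222
SC∖claimed = {201}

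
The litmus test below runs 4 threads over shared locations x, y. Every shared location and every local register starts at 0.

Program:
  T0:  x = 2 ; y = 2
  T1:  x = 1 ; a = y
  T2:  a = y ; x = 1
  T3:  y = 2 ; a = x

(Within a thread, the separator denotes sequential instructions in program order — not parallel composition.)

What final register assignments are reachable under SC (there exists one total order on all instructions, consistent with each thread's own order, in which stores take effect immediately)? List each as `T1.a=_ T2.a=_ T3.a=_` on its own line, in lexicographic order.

T1.a=0 T2.a=0 T3.a=1
T1.a=0 T2.a=0 T3.a=2
T1.a=0 T2.a=2 T3.a=1
T1.a=0 T2.a=2 T3.a=2
T1.a=2 T2.a=0 T3.a=0
T1.a=2 T2.a=0 T3.a=1
T1.a=2 T2.a=0 T3.a=2
T1.a=2 T2.a=2 T3.a=0
T1.a=2 T2.a=2 T3.a=1
T1.a=2 T2.a=2 T3.a=2

outcome vector order: (T1.a,T2.a,T3.a)
|SC outcomes| = 10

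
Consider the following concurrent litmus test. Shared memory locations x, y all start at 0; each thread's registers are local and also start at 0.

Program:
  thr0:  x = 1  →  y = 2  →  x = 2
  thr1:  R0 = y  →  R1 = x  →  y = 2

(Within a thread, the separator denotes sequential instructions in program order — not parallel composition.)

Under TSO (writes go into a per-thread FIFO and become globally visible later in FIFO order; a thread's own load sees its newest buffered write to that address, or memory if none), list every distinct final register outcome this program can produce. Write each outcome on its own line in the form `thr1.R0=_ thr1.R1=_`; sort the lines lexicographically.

thr1.R0=0 thr1.R1=0
thr1.R0=0 thr1.R1=1
thr1.R0=0 thr1.R1=2
thr1.R0=2 thr1.R1=1
thr1.R0=2 thr1.R1=2

outcome vector order: (thr1.R0,thr1.R1)
|TSO outcomes| = 5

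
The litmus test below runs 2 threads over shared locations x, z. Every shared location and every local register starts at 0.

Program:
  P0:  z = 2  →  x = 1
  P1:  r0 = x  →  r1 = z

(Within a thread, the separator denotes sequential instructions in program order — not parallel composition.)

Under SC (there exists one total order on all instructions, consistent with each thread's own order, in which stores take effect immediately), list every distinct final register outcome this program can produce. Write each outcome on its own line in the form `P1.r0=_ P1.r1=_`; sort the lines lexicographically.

P1.r0=0 P1.r1=0
P1.r0=0 P1.r1=2
P1.r0=1 P1.r1=2

outcome vector order: (P1.r0,P1.r1)
|SC outcomes| = 3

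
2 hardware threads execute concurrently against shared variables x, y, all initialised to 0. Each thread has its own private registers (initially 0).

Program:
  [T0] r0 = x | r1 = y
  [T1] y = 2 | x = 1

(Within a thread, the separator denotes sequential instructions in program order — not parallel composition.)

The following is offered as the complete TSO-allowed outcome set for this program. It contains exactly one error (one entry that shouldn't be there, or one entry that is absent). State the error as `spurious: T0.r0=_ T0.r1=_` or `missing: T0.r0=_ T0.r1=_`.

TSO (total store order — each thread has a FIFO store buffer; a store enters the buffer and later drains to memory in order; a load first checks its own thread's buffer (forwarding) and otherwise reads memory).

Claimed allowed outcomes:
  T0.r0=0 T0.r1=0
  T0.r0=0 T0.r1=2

outcome vector order: (T0.r0,T0.r1)
TSO (3): 0/0 0/2 1/2
TSO∖claimed = {1/2}

missing: T0.r0=1 T0.r1=2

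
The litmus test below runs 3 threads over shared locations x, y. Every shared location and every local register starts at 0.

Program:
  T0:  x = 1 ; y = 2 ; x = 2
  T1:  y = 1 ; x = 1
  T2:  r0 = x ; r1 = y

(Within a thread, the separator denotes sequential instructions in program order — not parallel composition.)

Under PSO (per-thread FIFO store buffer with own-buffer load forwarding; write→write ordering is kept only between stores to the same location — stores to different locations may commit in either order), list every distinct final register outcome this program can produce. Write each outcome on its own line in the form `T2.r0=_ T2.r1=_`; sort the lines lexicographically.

T2.r0=0 T2.r1=0
T2.r0=0 T2.r1=1
T2.r0=0 T2.r1=2
T2.r0=1 T2.r1=0
T2.r0=1 T2.r1=1
T2.r0=1 T2.r1=2
T2.r0=2 T2.r1=0
T2.r0=2 T2.r1=1
T2.r0=2 T2.r1=2

outcome vector order: (T2.r0,T2.r1)
|PSO outcomes| = 9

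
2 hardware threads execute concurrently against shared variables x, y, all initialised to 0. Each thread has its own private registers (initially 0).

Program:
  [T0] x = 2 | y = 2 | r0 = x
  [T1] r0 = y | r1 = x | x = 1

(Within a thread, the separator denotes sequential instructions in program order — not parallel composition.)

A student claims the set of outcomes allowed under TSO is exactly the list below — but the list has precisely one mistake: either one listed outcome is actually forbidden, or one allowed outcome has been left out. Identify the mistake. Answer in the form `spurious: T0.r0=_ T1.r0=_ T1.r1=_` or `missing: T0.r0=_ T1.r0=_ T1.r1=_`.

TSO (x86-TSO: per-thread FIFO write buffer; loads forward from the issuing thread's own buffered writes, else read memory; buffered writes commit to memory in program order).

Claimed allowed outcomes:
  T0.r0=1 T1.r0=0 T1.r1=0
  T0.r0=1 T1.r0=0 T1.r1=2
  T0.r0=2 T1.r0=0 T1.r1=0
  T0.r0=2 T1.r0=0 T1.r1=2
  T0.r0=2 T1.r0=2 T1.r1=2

missing: T0.r0=1 T1.r0=2 T1.r1=2

outcome vector order: (T0.r0,T1.r0,T1.r1)
[TSO] allowed = {100 102 122 200 202 222}
TSO∖claimed = {122}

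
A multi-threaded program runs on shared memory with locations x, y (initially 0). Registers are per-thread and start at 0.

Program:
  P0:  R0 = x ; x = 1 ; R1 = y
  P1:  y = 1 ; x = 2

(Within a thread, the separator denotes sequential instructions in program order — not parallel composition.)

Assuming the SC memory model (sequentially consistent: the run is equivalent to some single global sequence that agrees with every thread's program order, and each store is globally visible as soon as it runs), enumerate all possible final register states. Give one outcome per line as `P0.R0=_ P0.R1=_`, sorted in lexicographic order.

P0.R0=0 P0.R1=0
P0.R0=0 P0.R1=1
P0.R0=2 P0.R1=1

outcome vector order: (P0.R0,P0.R1)
|SC outcomes| = 3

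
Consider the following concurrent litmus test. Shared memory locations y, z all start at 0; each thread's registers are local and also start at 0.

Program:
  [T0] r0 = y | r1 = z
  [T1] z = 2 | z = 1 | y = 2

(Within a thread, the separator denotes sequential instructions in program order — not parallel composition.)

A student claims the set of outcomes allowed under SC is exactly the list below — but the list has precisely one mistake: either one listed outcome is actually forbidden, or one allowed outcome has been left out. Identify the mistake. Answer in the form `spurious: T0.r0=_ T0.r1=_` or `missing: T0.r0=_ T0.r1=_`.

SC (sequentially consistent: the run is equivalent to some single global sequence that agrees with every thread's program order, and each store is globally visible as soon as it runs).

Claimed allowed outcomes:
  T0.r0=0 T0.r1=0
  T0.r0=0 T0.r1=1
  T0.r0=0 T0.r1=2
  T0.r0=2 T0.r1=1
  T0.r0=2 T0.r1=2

spurious: T0.r0=2 T0.r1=2

outcome vector order: (T0.r0,T0.r1)
SC: 4 outcomes — {0/0, 0/1, 0/2, 2/1}
claimed∖SC = {2/2}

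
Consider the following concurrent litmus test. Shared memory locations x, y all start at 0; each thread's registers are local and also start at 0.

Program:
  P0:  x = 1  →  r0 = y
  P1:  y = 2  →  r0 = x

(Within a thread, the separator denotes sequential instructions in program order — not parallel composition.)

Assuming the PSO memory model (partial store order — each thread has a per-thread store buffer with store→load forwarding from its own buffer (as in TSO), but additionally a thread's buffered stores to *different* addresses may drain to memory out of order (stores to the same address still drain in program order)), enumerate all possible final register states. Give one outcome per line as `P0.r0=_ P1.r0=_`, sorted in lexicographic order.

outcome vector order: (P0.r0,P1.r0)
|PSO outcomes| = 4

P0.r0=0 P1.r0=0
P0.r0=0 P1.r0=1
P0.r0=2 P1.r0=0
P0.r0=2 P1.r0=1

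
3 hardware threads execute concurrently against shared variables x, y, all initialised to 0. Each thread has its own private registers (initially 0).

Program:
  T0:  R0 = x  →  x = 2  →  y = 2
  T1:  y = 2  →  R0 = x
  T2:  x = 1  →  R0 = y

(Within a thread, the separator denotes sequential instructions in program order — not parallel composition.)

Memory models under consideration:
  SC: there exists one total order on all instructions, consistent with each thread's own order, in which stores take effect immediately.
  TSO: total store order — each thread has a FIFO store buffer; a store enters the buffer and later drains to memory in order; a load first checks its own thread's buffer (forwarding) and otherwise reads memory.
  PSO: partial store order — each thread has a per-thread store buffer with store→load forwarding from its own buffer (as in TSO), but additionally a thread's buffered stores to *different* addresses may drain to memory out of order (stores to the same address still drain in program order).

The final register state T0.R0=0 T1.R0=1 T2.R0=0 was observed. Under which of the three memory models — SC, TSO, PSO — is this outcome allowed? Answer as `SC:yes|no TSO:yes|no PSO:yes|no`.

SC:yes TSO:yes PSO:yes

outcome vector order: (T0.R0,T1.R0,T2.R0)
SC: 10 outcomes — {0/0/2; 0/1/0; 0/1/2; 0/2/0; 0/2/2; 1/0/2; 1/1/0; 1/1/2; 1/2/0; 1/2/2}
TSO: 12 outcomes — {0/0/0; 0/0/2; 0/1/0; 0/1/2; 0/2/0; 0/2/2; 1/0/0; 1/0/2; 1/1/0; 1/1/2; 1/2/0; 1/2/2}
PSO: 12 outcomes — {0/0/0; 0/0/2; 0/1/0; 0/1/2; 0/2/0; 0/2/2; 1/0/0; 1/0/2; 1/1/0; 1/1/2; 1/2/0; 1/2/2}
target 0/1/0 ∈ {SC,TSO,PSO}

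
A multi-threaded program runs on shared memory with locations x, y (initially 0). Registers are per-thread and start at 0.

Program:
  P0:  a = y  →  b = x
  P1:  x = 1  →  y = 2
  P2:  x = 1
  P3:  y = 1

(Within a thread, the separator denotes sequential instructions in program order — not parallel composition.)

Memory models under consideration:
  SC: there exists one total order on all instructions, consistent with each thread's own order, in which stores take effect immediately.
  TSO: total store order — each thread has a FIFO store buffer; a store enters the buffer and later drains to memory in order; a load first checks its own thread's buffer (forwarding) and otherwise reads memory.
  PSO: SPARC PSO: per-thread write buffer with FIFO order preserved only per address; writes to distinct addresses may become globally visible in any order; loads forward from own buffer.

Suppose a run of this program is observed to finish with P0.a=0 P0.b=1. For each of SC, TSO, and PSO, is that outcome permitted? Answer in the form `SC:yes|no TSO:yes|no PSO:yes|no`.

outcome vector order: (P0.a,P0.b)
SC (5): 00, 01, 10, 11, 21
TSO (5): 00, 01, 10, 11, 21
PSO (6): 00, 01, 10, 11, 20, 21
target 01 ∈ {SC,TSO,PSO}

SC:yes TSO:yes PSO:yes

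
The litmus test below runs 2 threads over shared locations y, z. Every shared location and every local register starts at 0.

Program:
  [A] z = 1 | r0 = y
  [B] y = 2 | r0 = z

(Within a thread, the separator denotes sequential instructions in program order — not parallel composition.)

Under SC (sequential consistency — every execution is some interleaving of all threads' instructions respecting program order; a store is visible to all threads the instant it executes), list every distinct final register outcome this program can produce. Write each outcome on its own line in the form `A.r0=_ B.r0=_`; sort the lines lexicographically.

A.r0=0 B.r0=1
A.r0=2 B.r0=0
A.r0=2 B.r0=1

outcome vector order: (A.r0,B.r0)
|SC outcomes| = 3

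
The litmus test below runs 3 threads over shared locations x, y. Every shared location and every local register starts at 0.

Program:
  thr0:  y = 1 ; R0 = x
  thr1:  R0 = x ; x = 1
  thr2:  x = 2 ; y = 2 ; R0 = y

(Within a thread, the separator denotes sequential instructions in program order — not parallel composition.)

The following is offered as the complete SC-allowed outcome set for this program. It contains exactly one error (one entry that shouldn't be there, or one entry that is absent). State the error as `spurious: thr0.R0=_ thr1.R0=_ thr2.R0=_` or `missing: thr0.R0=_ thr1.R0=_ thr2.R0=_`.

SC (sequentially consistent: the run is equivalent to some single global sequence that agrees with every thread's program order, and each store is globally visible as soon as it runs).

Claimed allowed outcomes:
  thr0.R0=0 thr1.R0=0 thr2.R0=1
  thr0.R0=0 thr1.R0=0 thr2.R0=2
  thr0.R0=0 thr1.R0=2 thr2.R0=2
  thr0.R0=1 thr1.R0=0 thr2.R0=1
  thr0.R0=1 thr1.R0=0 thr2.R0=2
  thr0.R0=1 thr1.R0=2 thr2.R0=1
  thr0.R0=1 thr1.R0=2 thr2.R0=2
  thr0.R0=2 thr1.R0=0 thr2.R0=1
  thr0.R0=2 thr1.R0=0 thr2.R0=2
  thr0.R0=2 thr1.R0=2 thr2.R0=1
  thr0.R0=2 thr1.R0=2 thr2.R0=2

outcome vector order: (thr0.R0,thr1.R0,thr2.R0)
under SC → 0/0/2, 0/2/2, 1/0/1, 1/0/2, 1/2/1, 1/2/2, 2/0/1, 2/0/2, 2/2/1, 2/2/2
claimed∖SC = {0/0/1}

spurious: thr0.R0=0 thr1.R0=0 thr2.R0=1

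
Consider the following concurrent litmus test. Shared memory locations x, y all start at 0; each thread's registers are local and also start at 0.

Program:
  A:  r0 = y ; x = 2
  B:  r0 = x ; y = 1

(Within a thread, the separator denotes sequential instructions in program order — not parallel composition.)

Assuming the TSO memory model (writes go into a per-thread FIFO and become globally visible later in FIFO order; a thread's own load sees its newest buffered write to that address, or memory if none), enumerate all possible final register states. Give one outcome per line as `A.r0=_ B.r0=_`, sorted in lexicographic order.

outcome vector order: (A.r0,B.r0)
|TSO outcomes| = 3

A.r0=0 B.r0=0
A.r0=0 B.r0=2
A.r0=1 B.r0=0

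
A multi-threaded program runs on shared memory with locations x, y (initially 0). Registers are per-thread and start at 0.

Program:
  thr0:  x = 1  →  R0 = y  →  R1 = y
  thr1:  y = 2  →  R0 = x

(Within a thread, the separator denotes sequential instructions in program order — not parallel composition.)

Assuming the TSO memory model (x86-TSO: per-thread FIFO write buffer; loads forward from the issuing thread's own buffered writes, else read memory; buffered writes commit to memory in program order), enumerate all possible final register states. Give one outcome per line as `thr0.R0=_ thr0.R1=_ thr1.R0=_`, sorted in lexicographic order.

outcome vector order: (thr0.R0,thr0.R1,thr1.R0)
|TSO outcomes| = 6

thr0.R0=0 thr0.R1=0 thr1.R0=0
thr0.R0=0 thr0.R1=0 thr1.R0=1
thr0.R0=0 thr0.R1=2 thr1.R0=0
thr0.R0=0 thr0.R1=2 thr1.R0=1
thr0.R0=2 thr0.R1=2 thr1.R0=0
thr0.R0=2 thr0.R1=2 thr1.R0=1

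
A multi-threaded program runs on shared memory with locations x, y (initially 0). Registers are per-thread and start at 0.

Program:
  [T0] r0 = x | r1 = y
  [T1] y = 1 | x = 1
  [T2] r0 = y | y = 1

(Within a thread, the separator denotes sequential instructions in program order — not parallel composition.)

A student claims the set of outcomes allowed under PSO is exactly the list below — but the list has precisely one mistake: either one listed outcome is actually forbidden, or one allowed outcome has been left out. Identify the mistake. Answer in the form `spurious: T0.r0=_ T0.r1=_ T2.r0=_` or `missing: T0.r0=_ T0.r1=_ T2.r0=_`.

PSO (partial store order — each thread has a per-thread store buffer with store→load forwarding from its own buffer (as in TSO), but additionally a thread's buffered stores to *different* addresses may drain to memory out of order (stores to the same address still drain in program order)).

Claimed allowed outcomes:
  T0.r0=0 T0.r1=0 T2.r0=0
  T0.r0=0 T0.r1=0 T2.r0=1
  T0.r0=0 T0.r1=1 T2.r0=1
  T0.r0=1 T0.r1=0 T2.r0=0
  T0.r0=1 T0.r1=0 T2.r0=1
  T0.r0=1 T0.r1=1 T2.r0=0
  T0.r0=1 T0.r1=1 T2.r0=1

missing: T0.r0=0 T0.r1=1 T2.r0=0

outcome vector order: (T0.r0,T0.r1,T2.r0)
PSO: 8 outcomes — {0/0/0; 0/0/1; 0/1/0; 0/1/1; 1/0/0; 1/0/1; 1/1/0; 1/1/1}
PSO∖claimed = {0/1/0}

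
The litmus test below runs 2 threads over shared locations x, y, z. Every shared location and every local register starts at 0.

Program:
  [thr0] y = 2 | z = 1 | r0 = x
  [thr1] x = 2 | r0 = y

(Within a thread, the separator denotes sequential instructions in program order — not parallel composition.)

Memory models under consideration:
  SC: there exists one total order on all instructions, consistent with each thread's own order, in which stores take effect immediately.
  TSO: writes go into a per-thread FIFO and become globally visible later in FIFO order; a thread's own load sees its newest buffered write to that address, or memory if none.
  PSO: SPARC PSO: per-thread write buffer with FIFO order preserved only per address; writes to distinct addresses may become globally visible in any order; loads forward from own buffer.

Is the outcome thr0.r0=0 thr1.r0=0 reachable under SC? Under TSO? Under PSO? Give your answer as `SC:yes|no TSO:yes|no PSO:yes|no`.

SC:no TSO:yes PSO:yes

outcome vector order: (thr0.r0,thr1.r0)
SC (3): (0,2), (2,0), (2,2)
TSO (4): (0,0), (0,2), (2,0), (2,2)
PSO (4): (0,0), (0,2), (2,0), (2,2)
target (0,0) ∈ {TSO,PSO}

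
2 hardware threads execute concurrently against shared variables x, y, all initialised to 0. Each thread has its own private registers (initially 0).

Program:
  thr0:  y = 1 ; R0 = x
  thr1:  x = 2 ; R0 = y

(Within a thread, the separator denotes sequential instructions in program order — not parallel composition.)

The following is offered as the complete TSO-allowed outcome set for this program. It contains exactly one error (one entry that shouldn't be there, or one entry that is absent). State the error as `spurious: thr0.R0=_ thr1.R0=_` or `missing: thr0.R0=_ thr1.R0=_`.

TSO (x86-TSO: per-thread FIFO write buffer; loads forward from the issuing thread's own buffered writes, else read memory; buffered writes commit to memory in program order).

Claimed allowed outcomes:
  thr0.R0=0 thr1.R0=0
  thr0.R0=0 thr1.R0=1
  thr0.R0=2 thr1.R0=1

outcome vector order: (thr0.R0,thr1.R0)
TSO (4): <0 0>; <0 1>; <2 0>; <2 1>
TSO∖claimed = {<2 0>}

missing: thr0.R0=2 thr1.R0=0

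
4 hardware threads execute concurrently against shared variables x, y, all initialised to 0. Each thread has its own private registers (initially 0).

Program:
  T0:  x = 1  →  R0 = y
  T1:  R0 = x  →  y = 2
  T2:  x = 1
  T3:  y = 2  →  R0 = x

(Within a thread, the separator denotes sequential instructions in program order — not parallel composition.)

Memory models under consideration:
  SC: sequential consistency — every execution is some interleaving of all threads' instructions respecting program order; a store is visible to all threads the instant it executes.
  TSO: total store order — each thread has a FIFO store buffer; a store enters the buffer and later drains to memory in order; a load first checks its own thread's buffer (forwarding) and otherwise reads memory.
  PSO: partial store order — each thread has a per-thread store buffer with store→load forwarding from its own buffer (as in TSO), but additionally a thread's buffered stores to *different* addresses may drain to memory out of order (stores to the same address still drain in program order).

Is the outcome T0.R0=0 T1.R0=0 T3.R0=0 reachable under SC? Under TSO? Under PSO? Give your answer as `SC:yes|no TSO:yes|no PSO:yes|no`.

outcome vector order: (T0.R0,T1.R0,T3.R0)
SC: 6 outcomes — {(0,0,1) (0,1,1) (2,0,0) (2,0,1) (2,1,0) (2,1,1)}
TSO: 8 outcomes — {(0,0,0) (0,0,1) (0,1,0) (0,1,1) (2,0,0) (2,0,1) (2,1,0) (2,1,1)}
PSO: 8 outcomes — {(0,0,0) (0,0,1) (0,1,0) (0,1,1) (2,0,0) (2,0,1) (2,1,0) (2,1,1)}
target (0,0,0) ∈ {TSO,PSO}

SC:no TSO:yes PSO:yes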